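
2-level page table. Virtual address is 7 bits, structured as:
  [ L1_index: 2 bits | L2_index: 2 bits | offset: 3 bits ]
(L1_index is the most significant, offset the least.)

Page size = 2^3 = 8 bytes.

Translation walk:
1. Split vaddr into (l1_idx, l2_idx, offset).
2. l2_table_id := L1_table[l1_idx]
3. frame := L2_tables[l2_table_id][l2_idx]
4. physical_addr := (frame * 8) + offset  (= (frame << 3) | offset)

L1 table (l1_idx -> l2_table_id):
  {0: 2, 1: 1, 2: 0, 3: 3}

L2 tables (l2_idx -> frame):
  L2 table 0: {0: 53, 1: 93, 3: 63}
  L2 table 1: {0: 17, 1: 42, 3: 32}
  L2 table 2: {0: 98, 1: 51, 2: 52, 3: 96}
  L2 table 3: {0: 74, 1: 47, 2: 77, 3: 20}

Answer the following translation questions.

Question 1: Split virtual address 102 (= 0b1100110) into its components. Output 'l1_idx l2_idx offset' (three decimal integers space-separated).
vaddr = 102 = 0b1100110
  top 2 bits -> l1_idx = 3
  next 2 bits -> l2_idx = 0
  bottom 3 bits -> offset = 6

Answer: 3 0 6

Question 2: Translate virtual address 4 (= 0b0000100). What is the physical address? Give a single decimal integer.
vaddr = 4 = 0b0000100
Split: l1_idx=0, l2_idx=0, offset=4
L1[0] = 2
L2[2][0] = 98
paddr = 98 * 8 + 4 = 788

Answer: 788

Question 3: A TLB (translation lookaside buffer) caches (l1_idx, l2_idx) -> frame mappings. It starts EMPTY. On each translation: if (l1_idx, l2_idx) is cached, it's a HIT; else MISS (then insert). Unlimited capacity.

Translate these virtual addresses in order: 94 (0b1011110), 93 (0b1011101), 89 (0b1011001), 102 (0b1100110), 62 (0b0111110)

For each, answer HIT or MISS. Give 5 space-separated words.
vaddr=94: (2,3) not in TLB -> MISS, insert
vaddr=93: (2,3) in TLB -> HIT
vaddr=89: (2,3) in TLB -> HIT
vaddr=102: (3,0) not in TLB -> MISS, insert
vaddr=62: (1,3) not in TLB -> MISS, insert

Answer: MISS HIT HIT MISS MISS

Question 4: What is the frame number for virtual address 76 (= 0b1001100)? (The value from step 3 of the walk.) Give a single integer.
vaddr = 76: l1_idx=2, l2_idx=1
L1[2] = 0; L2[0][1] = 93

Answer: 93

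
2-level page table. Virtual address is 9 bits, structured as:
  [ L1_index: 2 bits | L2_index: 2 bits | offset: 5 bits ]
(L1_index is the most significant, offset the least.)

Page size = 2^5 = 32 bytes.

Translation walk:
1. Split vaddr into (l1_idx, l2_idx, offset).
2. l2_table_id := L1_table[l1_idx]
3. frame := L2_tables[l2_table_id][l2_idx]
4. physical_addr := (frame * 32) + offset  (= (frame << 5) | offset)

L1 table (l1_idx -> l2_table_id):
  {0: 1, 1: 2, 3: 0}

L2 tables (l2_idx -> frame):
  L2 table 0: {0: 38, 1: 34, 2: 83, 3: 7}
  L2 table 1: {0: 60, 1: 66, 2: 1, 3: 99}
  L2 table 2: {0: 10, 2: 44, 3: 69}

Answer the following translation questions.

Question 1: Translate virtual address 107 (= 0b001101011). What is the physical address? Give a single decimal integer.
vaddr = 107 = 0b001101011
Split: l1_idx=0, l2_idx=3, offset=11
L1[0] = 1
L2[1][3] = 99
paddr = 99 * 32 + 11 = 3179

Answer: 3179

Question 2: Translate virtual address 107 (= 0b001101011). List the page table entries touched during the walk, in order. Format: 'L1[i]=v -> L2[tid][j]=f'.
Answer: L1[0]=1 -> L2[1][3]=99

Derivation:
vaddr = 107 = 0b001101011
Split: l1_idx=0, l2_idx=3, offset=11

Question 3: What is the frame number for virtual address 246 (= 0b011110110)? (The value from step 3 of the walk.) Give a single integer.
Answer: 69

Derivation:
vaddr = 246: l1_idx=1, l2_idx=3
L1[1] = 2; L2[2][3] = 69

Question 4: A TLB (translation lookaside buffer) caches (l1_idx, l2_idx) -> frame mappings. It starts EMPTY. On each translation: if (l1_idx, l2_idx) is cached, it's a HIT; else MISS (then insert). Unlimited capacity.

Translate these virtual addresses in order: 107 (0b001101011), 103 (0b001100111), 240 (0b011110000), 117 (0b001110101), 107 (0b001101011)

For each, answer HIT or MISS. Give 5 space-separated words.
vaddr=107: (0,3) not in TLB -> MISS, insert
vaddr=103: (0,3) in TLB -> HIT
vaddr=240: (1,3) not in TLB -> MISS, insert
vaddr=117: (0,3) in TLB -> HIT
vaddr=107: (0,3) in TLB -> HIT

Answer: MISS HIT MISS HIT HIT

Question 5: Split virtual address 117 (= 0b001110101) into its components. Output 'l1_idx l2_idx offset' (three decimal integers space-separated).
vaddr = 117 = 0b001110101
  top 2 bits -> l1_idx = 0
  next 2 bits -> l2_idx = 3
  bottom 5 bits -> offset = 21

Answer: 0 3 21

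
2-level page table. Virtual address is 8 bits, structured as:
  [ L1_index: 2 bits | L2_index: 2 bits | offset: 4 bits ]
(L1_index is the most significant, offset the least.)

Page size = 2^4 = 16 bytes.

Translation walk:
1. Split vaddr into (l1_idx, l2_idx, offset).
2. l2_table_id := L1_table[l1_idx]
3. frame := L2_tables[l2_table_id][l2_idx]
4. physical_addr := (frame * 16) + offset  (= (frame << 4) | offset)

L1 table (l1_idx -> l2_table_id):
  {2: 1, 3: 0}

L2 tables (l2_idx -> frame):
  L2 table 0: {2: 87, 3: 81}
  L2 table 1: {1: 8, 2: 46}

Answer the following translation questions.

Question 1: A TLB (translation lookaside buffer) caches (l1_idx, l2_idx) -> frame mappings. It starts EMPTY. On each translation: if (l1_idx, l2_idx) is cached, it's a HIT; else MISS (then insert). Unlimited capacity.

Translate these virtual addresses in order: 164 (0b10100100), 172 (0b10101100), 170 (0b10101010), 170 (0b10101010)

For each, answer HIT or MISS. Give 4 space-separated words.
Answer: MISS HIT HIT HIT

Derivation:
vaddr=164: (2,2) not in TLB -> MISS, insert
vaddr=172: (2,2) in TLB -> HIT
vaddr=170: (2,2) in TLB -> HIT
vaddr=170: (2,2) in TLB -> HIT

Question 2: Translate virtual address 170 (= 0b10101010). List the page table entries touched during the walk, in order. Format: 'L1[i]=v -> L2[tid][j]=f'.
Answer: L1[2]=1 -> L2[1][2]=46

Derivation:
vaddr = 170 = 0b10101010
Split: l1_idx=2, l2_idx=2, offset=10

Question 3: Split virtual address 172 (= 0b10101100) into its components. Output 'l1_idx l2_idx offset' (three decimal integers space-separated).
vaddr = 172 = 0b10101100
  top 2 bits -> l1_idx = 2
  next 2 bits -> l2_idx = 2
  bottom 4 bits -> offset = 12

Answer: 2 2 12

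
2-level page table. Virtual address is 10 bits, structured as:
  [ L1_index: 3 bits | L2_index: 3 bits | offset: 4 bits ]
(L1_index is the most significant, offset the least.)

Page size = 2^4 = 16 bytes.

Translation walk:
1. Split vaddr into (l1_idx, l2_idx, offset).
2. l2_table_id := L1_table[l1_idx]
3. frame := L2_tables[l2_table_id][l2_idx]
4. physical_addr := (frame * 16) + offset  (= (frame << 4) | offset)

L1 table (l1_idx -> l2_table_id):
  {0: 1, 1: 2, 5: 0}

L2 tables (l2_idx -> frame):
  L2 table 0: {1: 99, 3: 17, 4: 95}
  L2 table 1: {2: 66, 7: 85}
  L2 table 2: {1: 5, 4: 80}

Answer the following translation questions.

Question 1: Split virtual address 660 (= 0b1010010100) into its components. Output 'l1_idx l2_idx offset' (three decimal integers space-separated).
Answer: 5 1 4

Derivation:
vaddr = 660 = 0b1010010100
  top 3 bits -> l1_idx = 5
  next 3 bits -> l2_idx = 1
  bottom 4 bits -> offset = 4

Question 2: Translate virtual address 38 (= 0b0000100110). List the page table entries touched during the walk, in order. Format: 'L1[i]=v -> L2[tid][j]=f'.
Answer: L1[0]=1 -> L2[1][2]=66

Derivation:
vaddr = 38 = 0b0000100110
Split: l1_idx=0, l2_idx=2, offset=6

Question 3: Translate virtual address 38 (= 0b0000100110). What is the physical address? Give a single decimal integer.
vaddr = 38 = 0b0000100110
Split: l1_idx=0, l2_idx=2, offset=6
L1[0] = 1
L2[1][2] = 66
paddr = 66 * 16 + 6 = 1062

Answer: 1062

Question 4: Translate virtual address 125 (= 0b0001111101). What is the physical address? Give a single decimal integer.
vaddr = 125 = 0b0001111101
Split: l1_idx=0, l2_idx=7, offset=13
L1[0] = 1
L2[1][7] = 85
paddr = 85 * 16 + 13 = 1373

Answer: 1373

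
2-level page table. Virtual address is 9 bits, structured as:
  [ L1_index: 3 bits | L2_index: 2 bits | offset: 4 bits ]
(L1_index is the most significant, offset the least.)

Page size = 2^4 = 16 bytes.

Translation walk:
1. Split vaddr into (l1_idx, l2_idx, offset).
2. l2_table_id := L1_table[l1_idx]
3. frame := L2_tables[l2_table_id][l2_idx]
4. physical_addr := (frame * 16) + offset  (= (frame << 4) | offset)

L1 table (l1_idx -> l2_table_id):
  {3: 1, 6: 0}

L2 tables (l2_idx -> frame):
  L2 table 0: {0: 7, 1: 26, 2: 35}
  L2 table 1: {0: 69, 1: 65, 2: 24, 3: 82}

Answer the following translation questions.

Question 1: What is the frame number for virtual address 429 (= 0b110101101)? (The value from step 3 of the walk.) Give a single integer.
Answer: 35

Derivation:
vaddr = 429: l1_idx=6, l2_idx=2
L1[6] = 0; L2[0][2] = 35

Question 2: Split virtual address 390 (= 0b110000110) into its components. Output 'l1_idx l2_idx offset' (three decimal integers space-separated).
Answer: 6 0 6

Derivation:
vaddr = 390 = 0b110000110
  top 3 bits -> l1_idx = 6
  next 2 bits -> l2_idx = 0
  bottom 4 bits -> offset = 6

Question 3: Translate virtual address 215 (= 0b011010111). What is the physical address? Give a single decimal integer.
Answer: 1047

Derivation:
vaddr = 215 = 0b011010111
Split: l1_idx=3, l2_idx=1, offset=7
L1[3] = 1
L2[1][1] = 65
paddr = 65 * 16 + 7 = 1047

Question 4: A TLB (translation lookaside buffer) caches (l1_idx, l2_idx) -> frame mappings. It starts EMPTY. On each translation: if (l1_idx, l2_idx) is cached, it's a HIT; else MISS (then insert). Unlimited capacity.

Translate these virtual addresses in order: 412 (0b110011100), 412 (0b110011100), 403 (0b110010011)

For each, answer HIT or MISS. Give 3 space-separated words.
Answer: MISS HIT HIT

Derivation:
vaddr=412: (6,1) not in TLB -> MISS, insert
vaddr=412: (6,1) in TLB -> HIT
vaddr=403: (6,1) in TLB -> HIT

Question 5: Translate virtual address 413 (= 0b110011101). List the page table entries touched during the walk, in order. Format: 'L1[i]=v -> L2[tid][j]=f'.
vaddr = 413 = 0b110011101
Split: l1_idx=6, l2_idx=1, offset=13

Answer: L1[6]=0 -> L2[0][1]=26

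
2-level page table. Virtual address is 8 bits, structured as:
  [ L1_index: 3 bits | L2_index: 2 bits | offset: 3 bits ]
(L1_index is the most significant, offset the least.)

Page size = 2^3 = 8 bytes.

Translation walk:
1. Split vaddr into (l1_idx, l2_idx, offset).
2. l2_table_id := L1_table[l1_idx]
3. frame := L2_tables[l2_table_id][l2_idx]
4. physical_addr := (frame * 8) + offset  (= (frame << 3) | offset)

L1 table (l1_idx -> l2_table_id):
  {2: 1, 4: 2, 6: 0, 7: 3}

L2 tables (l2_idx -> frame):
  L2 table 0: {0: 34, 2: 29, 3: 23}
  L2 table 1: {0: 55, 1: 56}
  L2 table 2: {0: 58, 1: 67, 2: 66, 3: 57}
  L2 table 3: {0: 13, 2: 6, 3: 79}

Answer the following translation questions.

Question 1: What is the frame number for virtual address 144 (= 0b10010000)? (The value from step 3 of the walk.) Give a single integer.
Answer: 66

Derivation:
vaddr = 144: l1_idx=4, l2_idx=2
L1[4] = 2; L2[2][2] = 66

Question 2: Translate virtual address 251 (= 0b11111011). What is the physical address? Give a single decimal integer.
vaddr = 251 = 0b11111011
Split: l1_idx=7, l2_idx=3, offset=3
L1[7] = 3
L2[3][3] = 79
paddr = 79 * 8 + 3 = 635

Answer: 635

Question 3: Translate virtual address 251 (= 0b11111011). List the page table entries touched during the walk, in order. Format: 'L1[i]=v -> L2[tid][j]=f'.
Answer: L1[7]=3 -> L2[3][3]=79

Derivation:
vaddr = 251 = 0b11111011
Split: l1_idx=7, l2_idx=3, offset=3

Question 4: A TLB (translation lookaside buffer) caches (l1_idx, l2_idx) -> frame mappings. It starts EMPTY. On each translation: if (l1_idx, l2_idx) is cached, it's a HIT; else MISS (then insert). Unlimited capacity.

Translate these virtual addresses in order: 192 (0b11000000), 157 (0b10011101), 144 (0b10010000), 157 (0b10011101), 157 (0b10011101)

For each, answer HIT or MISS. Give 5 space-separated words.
vaddr=192: (6,0) not in TLB -> MISS, insert
vaddr=157: (4,3) not in TLB -> MISS, insert
vaddr=144: (4,2) not in TLB -> MISS, insert
vaddr=157: (4,3) in TLB -> HIT
vaddr=157: (4,3) in TLB -> HIT

Answer: MISS MISS MISS HIT HIT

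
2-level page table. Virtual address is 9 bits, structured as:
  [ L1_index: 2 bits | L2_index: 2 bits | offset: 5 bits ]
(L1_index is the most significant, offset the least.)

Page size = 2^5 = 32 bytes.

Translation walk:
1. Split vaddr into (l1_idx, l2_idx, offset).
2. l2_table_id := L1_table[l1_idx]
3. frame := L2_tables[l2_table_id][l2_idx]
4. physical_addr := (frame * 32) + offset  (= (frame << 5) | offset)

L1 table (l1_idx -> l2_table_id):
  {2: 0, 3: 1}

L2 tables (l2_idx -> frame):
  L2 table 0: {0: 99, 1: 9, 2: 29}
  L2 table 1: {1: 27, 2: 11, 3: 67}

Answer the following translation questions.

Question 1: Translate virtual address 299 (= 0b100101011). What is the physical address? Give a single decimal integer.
Answer: 299

Derivation:
vaddr = 299 = 0b100101011
Split: l1_idx=2, l2_idx=1, offset=11
L1[2] = 0
L2[0][1] = 9
paddr = 9 * 32 + 11 = 299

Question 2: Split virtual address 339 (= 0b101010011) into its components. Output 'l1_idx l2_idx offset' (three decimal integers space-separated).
vaddr = 339 = 0b101010011
  top 2 bits -> l1_idx = 2
  next 2 bits -> l2_idx = 2
  bottom 5 bits -> offset = 19

Answer: 2 2 19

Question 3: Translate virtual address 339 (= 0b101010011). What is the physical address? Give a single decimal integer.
Answer: 947

Derivation:
vaddr = 339 = 0b101010011
Split: l1_idx=2, l2_idx=2, offset=19
L1[2] = 0
L2[0][2] = 29
paddr = 29 * 32 + 19 = 947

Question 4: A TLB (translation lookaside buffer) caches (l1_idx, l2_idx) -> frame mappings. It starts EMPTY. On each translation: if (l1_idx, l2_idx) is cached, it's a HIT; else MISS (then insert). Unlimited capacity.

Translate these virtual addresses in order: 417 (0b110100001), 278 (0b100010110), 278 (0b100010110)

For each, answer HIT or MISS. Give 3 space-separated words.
vaddr=417: (3,1) not in TLB -> MISS, insert
vaddr=278: (2,0) not in TLB -> MISS, insert
vaddr=278: (2,0) in TLB -> HIT

Answer: MISS MISS HIT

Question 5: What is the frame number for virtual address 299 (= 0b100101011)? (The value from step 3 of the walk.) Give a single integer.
Answer: 9

Derivation:
vaddr = 299: l1_idx=2, l2_idx=1
L1[2] = 0; L2[0][1] = 9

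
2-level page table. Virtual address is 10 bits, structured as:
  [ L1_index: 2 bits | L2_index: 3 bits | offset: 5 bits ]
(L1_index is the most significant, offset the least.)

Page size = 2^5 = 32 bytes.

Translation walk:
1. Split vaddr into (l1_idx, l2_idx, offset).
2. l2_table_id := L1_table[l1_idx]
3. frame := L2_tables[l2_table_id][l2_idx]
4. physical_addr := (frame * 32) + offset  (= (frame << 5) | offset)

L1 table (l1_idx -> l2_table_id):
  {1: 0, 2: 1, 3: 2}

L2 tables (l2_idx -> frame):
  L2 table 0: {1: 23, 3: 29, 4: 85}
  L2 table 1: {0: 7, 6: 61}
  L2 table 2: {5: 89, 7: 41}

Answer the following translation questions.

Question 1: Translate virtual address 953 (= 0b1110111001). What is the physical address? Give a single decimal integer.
Answer: 2873

Derivation:
vaddr = 953 = 0b1110111001
Split: l1_idx=3, l2_idx=5, offset=25
L1[3] = 2
L2[2][5] = 89
paddr = 89 * 32 + 25 = 2873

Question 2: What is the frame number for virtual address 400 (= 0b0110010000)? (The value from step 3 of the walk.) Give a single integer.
Answer: 85

Derivation:
vaddr = 400: l1_idx=1, l2_idx=4
L1[1] = 0; L2[0][4] = 85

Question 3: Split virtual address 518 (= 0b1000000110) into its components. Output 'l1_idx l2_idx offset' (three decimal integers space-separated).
Answer: 2 0 6

Derivation:
vaddr = 518 = 0b1000000110
  top 2 bits -> l1_idx = 2
  next 3 bits -> l2_idx = 0
  bottom 5 bits -> offset = 6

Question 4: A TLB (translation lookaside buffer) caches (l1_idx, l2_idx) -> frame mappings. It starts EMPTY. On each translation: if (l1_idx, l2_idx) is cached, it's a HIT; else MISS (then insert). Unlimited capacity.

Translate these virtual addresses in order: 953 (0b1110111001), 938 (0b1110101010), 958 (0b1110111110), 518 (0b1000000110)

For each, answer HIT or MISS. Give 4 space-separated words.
vaddr=953: (3,5) not in TLB -> MISS, insert
vaddr=938: (3,5) in TLB -> HIT
vaddr=958: (3,5) in TLB -> HIT
vaddr=518: (2,0) not in TLB -> MISS, insert

Answer: MISS HIT HIT MISS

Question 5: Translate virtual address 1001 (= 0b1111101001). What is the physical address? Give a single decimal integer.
Answer: 1321

Derivation:
vaddr = 1001 = 0b1111101001
Split: l1_idx=3, l2_idx=7, offset=9
L1[3] = 2
L2[2][7] = 41
paddr = 41 * 32 + 9 = 1321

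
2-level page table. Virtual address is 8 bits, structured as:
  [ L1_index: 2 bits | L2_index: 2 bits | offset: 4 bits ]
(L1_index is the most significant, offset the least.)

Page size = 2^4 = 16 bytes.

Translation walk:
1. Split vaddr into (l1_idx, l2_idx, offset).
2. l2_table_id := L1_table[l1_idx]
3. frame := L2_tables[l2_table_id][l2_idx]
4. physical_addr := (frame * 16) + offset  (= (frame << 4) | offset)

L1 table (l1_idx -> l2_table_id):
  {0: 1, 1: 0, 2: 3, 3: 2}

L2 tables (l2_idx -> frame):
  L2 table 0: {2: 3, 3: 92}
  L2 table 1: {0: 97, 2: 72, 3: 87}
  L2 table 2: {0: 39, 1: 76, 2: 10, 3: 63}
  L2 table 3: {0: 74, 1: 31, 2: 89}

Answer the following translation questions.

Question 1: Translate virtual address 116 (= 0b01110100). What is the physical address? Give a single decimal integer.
Answer: 1476

Derivation:
vaddr = 116 = 0b01110100
Split: l1_idx=1, l2_idx=3, offset=4
L1[1] = 0
L2[0][3] = 92
paddr = 92 * 16 + 4 = 1476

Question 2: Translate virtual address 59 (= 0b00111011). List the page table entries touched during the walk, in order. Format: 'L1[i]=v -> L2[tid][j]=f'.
vaddr = 59 = 0b00111011
Split: l1_idx=0, l2_idx=3, offset=11

Answer: L1[0]=1 -> L2[1][3]=87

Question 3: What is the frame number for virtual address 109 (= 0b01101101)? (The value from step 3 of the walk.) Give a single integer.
Answer: 3

Derivation:
vaddr = 109: l1_idx=1, l2_idx=2
L1[1] = 0; L2[0][2] = 3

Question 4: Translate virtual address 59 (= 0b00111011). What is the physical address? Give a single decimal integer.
Answer: 1403

Derivation:
vaddr = 59 = 0b00111011
Split: l1_idx=0, l2_idx=3, offset=11
L1[0] = 1
L2[1][3] = 87
paddr = 87 * 16 + 11 = 1403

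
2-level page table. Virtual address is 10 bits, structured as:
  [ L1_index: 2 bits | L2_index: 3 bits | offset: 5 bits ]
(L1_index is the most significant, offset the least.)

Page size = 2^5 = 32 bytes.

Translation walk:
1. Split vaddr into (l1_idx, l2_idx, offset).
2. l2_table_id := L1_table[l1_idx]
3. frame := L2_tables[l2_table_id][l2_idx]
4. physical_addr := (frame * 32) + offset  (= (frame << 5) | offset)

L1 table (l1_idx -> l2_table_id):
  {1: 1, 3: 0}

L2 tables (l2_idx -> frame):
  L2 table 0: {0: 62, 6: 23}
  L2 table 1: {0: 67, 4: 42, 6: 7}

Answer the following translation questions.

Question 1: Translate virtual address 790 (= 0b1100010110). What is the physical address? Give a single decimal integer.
vaddr = 790 = 0b1100010110
Split: l1_idx=3, l2_idx=0, offset=22
L1[3] = 0
L2[0][0] = 62
paddr = 62 * 32 + 22 = 2006

Answer: 2006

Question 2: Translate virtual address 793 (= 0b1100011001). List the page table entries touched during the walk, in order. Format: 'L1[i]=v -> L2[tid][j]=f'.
vaddr = 793 = 0b1100011001
Split: l1_idx=3, l2_idx=0, offset=25

Answer: L1[3]=0 -> L2[0][0]=62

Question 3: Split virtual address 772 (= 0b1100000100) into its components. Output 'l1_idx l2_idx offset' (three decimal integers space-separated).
vaddr = 772 = 0b1100000100
  top 2 bits -> l1_idx = 3
  next 3 bits -> l2_idx = 0
  bottom 5 bits -> offset = 4

Answer: 3 0 4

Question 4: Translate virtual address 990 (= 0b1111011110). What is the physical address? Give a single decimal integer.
vaddr = 990 = 0b1111011110
Split: l1_idx=3, l2_idx=6, offset=30
L1[3] = 0
L2[0][6] = 23
paddr = 23 * 32 + 30 = 766

Answer: 766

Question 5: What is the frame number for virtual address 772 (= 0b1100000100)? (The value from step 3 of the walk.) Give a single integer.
vaddr = 772: l1_idx=3, l2_idx=0
L1[3] = 0; L2[0][0] = 62

Answer: 62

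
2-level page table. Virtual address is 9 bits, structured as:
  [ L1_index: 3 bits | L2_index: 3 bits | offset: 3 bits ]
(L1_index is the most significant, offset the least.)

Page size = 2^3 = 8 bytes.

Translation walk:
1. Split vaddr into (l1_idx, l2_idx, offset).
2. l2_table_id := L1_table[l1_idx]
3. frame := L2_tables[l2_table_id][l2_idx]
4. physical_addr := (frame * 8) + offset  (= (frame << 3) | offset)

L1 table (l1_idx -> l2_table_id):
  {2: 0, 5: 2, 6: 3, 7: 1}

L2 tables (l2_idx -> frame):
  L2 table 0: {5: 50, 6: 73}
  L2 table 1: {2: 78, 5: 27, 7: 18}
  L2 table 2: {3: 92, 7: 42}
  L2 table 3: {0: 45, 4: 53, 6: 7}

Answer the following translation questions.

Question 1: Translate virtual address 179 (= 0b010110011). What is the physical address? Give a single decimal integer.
vaddr = 179 = 0b010110011
Split: l1_idx=2, l2_idx=6, offset=3
L1[2] = 0
L2[0][6] = 73
paddr = 73 * 8 + 3 = 587

Answer: 587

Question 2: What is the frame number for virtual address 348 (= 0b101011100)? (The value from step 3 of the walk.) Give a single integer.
Answer: 92

Derivation:
vaddr = 348: l1_idx=5, l2_idx=3
L1[5] = 2; L2[2][3] = 92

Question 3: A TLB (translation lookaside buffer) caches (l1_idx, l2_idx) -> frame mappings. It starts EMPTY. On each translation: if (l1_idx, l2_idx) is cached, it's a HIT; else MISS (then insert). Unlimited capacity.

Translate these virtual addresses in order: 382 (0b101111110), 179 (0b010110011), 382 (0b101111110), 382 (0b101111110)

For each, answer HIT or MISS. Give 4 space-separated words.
vaddr=382: (5,7) not in TLB -> MISS, insert
vaddr=179: (2,6) not in TLB -> MISS, insert
vaddr=382: (5,7) in TLB -> HIT
vaddr=382: (5,7) in TLB -> HIT

Answer: MISS MISS HIT HIT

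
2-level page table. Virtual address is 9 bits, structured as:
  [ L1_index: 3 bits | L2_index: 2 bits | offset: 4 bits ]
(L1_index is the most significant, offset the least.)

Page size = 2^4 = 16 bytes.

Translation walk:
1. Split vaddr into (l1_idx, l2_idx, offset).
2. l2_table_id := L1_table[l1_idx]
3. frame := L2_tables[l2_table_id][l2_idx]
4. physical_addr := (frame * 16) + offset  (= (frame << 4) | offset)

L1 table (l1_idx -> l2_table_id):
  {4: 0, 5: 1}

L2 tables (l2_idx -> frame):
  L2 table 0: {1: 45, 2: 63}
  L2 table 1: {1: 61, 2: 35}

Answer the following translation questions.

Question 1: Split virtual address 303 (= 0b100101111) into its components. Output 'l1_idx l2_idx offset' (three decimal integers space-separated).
Answer: 4 2 15

Derivation:
vaddr = 303 = 0b100101111
  top 3 bits -> l1_idx = 4
  next 2 bits -> l2_idx = 2
  bottom 4 bits -> offset = 15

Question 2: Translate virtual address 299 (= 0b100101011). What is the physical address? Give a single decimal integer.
Answer: 1019

Derivation:
vaddr = 299 = 0b100101011
Split: l1_idx=4, l2_idx=2, offset=11
L1[4] = 0
L2[0][2] = 63
paddr = 63 * 16 + 11 = 1019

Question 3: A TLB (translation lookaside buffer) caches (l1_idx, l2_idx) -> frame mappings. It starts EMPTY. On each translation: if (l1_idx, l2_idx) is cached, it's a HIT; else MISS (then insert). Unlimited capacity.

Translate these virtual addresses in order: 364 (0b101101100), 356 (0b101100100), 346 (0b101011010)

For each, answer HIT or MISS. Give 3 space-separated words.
vaddr=364: (5,2) not in TLB -> MISS, insert
vaddr=356: (5,2) in TLB -> HIT
vaddr=346: (5,1) not in TLB -> MISS, insert

Answer: MISS HIT MISS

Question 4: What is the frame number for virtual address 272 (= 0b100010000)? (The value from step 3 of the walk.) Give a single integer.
Answer: 45

Derivation:
vaddr = 272: l1_idx=4, l2_idx=1
L1[4] = 0; L2[0][1] = 45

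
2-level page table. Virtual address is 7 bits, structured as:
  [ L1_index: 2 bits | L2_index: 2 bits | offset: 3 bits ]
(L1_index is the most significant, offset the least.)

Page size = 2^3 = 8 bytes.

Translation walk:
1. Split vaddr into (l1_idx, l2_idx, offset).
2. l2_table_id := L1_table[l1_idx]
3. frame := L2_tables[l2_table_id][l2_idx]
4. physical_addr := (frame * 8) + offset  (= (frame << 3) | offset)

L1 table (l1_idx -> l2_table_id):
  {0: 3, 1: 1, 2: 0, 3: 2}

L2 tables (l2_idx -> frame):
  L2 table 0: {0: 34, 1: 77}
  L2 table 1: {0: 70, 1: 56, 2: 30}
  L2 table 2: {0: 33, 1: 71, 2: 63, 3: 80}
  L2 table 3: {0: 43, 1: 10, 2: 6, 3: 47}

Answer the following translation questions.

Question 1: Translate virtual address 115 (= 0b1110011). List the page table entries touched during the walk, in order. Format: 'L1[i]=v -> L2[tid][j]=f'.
vaddr = 115 = 0b1110011
Split: l1_idx=3, l2_idx=2, offset=3

Answer: L1[3]=2 -> L2[2][2]=63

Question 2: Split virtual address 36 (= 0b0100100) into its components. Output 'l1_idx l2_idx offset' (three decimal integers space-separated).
Answer: 1 0 4

Derivation:
vaddr = 36 = 0b0100100
  top 2 bits -> l1_idx = 1
  next 2 bits -> l2_idx = 0
  bottom 3 bits -> offset = 4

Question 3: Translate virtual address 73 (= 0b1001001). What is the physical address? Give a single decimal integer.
vaddr = 73 = 0b1001001
Split: l1_idx=2, l2_idx=1, offset=1
L1[2] = 0
L2[0][1] = 77
paddr = 77 * 8 + 1 = 617

Answer: 617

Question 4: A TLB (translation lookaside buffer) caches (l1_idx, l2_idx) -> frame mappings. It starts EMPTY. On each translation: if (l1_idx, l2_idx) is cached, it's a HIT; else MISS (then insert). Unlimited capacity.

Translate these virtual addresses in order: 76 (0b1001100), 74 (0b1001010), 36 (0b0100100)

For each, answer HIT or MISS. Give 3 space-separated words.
Answer: MISS HIT MISS

Derivation:
vaddr=76: (2,1) not in TLB -> MISS, insert
vaddr=74: (2,1) in TLB -> HIT
vaddr=36: (1,0) not in TLB -> MISS, insert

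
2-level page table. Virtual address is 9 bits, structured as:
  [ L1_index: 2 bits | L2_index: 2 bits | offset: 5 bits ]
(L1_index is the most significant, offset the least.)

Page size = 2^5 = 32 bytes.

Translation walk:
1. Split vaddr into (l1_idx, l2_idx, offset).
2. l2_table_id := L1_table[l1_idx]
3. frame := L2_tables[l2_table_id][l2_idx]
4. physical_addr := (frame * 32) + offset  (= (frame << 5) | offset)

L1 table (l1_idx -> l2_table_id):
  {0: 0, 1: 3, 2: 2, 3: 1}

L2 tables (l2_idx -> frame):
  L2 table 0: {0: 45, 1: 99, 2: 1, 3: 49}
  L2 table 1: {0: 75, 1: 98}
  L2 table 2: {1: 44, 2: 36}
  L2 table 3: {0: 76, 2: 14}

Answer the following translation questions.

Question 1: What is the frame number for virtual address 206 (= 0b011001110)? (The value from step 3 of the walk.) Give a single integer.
vaddr = 206: l1_idx=1, l2_idx=2
L1[1] = 3; L2[3][2] = 14

Answer: 14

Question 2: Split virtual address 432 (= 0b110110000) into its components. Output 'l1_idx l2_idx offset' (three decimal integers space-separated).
vaddr = 432 = 0b110110000
  top 2 bits -> l1_idx = 3
  next 2 bits -> l2_idx = 1
  bottom 5 bits -> offset = 16

Answer: 3 1 16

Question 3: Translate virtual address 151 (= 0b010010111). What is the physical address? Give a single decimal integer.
Answer: 2455

Derivation:
vaddr = 151 = 0b010010111
Split: l1_idx=1, l2_idx=0, offset=23
L1[1] = 3
L2[3][0] = 76
paddr = 76 * 32 + 23 = 2455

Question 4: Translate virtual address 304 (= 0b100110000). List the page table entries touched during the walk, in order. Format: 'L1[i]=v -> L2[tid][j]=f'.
Answer: L1[2]=2 -> L2[2][1]=44

Derivation:
vaddr = 304 = 0b100110000
Split: l1_idx=2, l2_idx=1, offset=16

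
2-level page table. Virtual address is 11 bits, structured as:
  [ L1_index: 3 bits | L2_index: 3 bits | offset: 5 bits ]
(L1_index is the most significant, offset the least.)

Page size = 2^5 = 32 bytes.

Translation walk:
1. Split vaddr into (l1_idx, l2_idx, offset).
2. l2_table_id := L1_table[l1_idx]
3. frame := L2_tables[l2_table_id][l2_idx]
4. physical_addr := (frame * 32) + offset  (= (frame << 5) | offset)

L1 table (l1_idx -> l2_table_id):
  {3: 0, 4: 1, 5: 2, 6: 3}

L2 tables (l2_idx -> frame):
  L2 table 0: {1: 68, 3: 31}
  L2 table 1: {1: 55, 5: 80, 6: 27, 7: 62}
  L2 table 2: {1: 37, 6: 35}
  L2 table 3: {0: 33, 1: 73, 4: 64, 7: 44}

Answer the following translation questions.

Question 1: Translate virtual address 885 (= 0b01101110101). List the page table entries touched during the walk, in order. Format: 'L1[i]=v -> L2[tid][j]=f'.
Answer: L1[3]=0 -> L2[0][3]=31

Derivation:
vaddr = 885 = 0b01101110101
Split: l1_idx=3, l2_idx=3, offset=21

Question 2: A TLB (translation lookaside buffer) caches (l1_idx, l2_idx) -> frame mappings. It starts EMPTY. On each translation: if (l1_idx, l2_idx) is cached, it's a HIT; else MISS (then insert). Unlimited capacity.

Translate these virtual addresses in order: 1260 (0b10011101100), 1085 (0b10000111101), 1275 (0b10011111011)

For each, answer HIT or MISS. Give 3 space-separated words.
Answer: MISS MISS HIT

Derivation:
vaddr=1260: (4,7) not in TLB -> MISS, insert
vaddr=1085: (4,1) not in TLB -> MISS, insert
vaddr=1275: (4,7) in TLB -> HIT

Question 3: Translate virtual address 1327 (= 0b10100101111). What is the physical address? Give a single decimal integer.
vaddr = 1327 = 0b10100101111
Split: l1_idx=5, l2_idx=1, offset=15
L1[5] = 2
L2[2][1] = 37
paddr = 37 * 32 + 15 = 1199

Answer: 1199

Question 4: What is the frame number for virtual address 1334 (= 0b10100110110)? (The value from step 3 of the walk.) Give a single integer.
vaddr = 1334: l1_idx=5, l2_idx=1
L1[5] = 2; L2[2][1] = 37

Answer: 37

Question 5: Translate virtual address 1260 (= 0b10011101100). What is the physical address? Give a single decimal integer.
vaddr = 1260 = 0b10011101100
Split: l1_idx=4, l2_idx=7, offset=12
L1[4] = 1
L2[1][7] = 62
paddr = 62 * 32 + 12 = 1996

Answer: 1996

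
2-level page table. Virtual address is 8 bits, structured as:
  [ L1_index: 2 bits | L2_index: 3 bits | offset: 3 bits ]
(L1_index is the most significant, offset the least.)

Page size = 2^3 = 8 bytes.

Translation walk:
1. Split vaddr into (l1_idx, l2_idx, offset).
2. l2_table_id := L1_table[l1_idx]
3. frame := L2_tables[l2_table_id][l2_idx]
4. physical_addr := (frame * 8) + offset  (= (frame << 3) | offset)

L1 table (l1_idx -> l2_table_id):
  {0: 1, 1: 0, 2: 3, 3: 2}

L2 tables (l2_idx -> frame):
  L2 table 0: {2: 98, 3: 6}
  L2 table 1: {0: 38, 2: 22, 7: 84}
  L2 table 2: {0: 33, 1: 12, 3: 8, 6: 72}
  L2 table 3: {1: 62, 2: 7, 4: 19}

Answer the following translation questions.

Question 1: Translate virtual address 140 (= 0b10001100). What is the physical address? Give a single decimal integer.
vaddr = 140 = 0b10001100
Split: l1_idx=2, l2_idx=1, offset=4
L1[2] = 3
L2[3][1] = 62
paddr = 62 * 8 + 4 = 500

Answer: 500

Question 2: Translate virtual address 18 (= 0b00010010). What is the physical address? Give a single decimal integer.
Answer: 178

Derivation:
vaddr = 18 = 0b00010010
Split: l1_idx=0, l2_idx=2, offset=2
L1[0] = 1
L2[1][2] = 22
paddr = 22 * 8 + 2 = 178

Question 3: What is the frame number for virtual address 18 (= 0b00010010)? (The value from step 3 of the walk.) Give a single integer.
vaddr = 18: l1_idx=0, l2_idx=2
L1[0] = 1; L2[1][2] = 22

Answer: 22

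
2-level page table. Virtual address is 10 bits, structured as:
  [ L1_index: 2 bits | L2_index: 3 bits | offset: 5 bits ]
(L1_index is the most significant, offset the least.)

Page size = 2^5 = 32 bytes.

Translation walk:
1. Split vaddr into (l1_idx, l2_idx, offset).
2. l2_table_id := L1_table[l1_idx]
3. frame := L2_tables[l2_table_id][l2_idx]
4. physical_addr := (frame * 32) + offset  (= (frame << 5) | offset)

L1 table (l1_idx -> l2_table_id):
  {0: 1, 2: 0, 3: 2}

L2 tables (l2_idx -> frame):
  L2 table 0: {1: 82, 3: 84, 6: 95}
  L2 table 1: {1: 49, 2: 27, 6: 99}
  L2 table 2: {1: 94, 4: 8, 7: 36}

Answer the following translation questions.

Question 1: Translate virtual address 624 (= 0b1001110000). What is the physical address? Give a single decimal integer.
Answer: 2704

Derivation:
vaddr = 624 = 0b1001110000
Split: l1_idx=2, l2_idx=3, offset=16
L1[2] = 0
L2[0][3] = 84
paddr = 84 * 32 + 16 = 2704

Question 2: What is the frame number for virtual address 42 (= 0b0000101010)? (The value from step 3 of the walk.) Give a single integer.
Answer: 49

Derivation:
vaddr = 42: l1_idx=0, l2_idx=1
L1[0] = 1; L2[1][1] = 49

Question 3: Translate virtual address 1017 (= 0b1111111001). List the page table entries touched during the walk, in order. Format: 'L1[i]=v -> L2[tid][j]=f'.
vaddr = 1017 = 0b1111111001
Split: l1_idx=3, l2_idx=7, offset=25

Answer: L1[3]=2 -> L2[2][7]=36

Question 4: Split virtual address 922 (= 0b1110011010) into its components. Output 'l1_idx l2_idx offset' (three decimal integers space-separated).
Answer: 3 4 26

Derivation:
vaddr = 922 = 0b1110011010
  top 2 bits -> l1_idx = 3
  next 3 bits -> l2_idx = 4
  bottom 5 bits -> offset = 26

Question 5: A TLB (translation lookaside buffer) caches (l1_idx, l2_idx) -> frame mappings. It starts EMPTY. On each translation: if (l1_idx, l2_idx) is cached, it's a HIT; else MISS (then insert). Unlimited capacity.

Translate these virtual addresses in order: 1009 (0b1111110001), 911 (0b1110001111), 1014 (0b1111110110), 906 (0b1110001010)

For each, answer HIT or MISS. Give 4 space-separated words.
Answer: MISS MISS HIT HIT

Derivation:
vaddr=1009: (3,7) not in TLB -> MISS, insert
vaddr=911: (3,4) not in TLB -> MISS, insert
vaddr=1014: (3,7) in TLB -> HIT
vaddr=906: (3,4) in TLB -> HIT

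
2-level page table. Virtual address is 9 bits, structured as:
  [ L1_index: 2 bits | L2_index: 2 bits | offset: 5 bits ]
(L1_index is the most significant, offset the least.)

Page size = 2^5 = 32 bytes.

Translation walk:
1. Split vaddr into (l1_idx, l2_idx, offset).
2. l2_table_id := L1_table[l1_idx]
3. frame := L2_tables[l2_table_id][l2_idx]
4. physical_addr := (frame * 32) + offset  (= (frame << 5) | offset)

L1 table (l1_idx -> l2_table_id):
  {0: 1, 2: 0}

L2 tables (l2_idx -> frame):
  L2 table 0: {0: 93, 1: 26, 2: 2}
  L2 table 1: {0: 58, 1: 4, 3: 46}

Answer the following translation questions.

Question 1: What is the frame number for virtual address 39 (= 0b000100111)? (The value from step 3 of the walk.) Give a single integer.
Answer: 4

Derivation:
vaddr = 39: l1_idx=0, l2_idx=1
L1[0] = 1; L2[1][1] = 4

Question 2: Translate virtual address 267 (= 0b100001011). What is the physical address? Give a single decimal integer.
vaddr = 267 = 0b100001011
Split: l1_idx=2, l2_idx=0, offset=11
L1[2] = 0
L2[0][0] = 93
paddr = 93 * 32 + 11 = 2987

Answer: 2987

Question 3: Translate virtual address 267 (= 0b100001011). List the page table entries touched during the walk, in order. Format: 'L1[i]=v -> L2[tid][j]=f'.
Answer: L1[2]=0 -> L2[0][0]=93

Derivation:
vaddr = 267 = 0b100001011
Split: l1_idx=2, l2_idx=0, offset=11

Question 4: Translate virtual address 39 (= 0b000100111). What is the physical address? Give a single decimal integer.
Answer: 135

Derivation:
vaddr = 39 = 0b000100111
Split: l1_idx=0, l2_idx=1, offset=7
L1[0] = 1
L2[1][1] = 4
paddr = 4 * 32 + 7 = 135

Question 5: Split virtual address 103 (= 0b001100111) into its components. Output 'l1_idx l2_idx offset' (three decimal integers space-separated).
Answer: 0 3 7

Derivation:
vaddr = 103 = 0b001100111
  top 2 bits -> l1_idx = 0
  next 2 bits -> l2_idx = 3
  bottom 5 bits -> offset = 7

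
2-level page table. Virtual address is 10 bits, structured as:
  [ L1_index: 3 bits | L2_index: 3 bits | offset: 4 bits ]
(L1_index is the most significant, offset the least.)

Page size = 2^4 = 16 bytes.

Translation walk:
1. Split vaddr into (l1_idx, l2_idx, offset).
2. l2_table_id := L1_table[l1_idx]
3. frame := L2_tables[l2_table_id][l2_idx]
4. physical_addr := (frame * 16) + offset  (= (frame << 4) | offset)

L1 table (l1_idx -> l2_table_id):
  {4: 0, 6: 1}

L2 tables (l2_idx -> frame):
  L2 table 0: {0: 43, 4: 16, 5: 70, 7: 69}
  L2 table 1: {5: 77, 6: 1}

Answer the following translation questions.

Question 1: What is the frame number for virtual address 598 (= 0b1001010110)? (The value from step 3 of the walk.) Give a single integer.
vaddr = 598: l1_idx=4, l2_idx=5
L1[4] = 0; L2[0][5] = 70

Answer: 70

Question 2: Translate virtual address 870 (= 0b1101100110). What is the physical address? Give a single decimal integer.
vaddr = 870 = 0b1101100110
Split: l1_idx=6, l2_idx=6, offset=6
L1[6] = 1
L2[1][6] = 1
paddr = 1 * 16 + 6 = 22

Answer: 22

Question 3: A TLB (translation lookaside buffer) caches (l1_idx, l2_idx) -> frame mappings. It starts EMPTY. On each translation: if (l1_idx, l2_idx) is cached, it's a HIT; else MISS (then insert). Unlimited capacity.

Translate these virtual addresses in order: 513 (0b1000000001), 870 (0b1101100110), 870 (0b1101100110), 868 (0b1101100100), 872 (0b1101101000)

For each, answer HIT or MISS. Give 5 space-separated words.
vaddr=513: (4,0) not in TLB -> MISS, insert
vaddr=870: (6,6) not in TLB -> MISS, insert
vaddr=870: (6,6) in TLB -> HIT
vaddr=868: (6,6) in TLB -> HIT
vaddr=872: (6,6) in TLB -> HIT

Answer: MISS MISS HIT HIT HIT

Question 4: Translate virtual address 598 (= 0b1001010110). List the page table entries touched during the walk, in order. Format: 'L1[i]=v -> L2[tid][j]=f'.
vaddr = 598 = 0b1001010110
Split: l1_idx=4, l2_idx=5, offset=6

Answer: L1[4]=0 -> L2[0][5]=70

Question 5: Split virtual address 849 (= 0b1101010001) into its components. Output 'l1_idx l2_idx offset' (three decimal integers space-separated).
Answer: 6 5 1

Derivation:
vaddr = 849 = 0b1101010001
  top 3 bits -> l1_idx = 6
  next 3 bits -> l2_idx = 5
  bottom 4 bits -> offset = 1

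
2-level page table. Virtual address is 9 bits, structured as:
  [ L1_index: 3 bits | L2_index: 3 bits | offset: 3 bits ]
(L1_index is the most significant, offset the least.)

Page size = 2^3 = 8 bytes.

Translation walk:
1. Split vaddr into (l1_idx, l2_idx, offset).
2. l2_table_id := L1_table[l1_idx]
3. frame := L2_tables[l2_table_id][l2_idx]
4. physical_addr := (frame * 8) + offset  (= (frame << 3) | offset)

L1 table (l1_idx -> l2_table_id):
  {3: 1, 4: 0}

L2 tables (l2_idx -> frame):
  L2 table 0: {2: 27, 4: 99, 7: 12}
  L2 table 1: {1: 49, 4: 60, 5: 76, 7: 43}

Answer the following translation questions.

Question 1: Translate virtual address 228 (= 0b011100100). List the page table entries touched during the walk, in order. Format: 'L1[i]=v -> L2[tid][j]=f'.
Answer: L1[3]=1 -> L2[1][4]=60

Derivation:
vaddr = 228 = 0b011100100
Split: l1_idx=3, l2_idx=4, offset=4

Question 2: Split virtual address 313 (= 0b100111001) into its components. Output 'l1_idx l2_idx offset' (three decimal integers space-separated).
vaddr = 313 = 0b100111001
  top 3 bits -> l1_idx = 4
  next 3 bits -> l2_idx = 7
  bottom 3 bits -> offset = 1

Answer: 4 7 1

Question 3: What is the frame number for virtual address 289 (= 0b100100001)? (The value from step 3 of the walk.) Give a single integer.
Answer: 99

Derivation:
vaddr = 289: l1_idx=4, l2_idx=4
L1[4] = 0; L2[0][4] = 99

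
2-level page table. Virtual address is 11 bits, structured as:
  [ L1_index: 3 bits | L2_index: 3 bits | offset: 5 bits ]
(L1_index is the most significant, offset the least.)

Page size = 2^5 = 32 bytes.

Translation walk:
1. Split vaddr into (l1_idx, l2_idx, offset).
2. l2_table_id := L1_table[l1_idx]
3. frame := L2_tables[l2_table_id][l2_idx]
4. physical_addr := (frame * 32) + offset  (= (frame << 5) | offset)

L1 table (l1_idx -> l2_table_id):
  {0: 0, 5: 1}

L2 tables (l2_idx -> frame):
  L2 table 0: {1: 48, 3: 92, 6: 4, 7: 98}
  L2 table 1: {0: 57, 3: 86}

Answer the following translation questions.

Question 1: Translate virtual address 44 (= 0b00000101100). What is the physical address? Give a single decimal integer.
vaddr = 44 = 0b00000101100
Split: l1_idx=0, l2_idx=1, offset=12
L1[0] = 0
L2[0][1] = 48
paddr = 48 * 32 + 12 = 1548

Answer: 1548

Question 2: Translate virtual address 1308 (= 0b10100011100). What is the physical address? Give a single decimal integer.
vaddr = 1308 = 0b10100011100
Split: l1_idx=5, l2_idx=0, offset=28
L1[5] = 1
L2[1][0] = 57
paddr = 57 * 32 + 28 = 1852

Answer: 1852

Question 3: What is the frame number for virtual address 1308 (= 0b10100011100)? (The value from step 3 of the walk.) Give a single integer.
vaddr = 1308: l1_idx=5, l2_idx=0
L1[5] = 1; L2[1][0] = 57

Answer: 57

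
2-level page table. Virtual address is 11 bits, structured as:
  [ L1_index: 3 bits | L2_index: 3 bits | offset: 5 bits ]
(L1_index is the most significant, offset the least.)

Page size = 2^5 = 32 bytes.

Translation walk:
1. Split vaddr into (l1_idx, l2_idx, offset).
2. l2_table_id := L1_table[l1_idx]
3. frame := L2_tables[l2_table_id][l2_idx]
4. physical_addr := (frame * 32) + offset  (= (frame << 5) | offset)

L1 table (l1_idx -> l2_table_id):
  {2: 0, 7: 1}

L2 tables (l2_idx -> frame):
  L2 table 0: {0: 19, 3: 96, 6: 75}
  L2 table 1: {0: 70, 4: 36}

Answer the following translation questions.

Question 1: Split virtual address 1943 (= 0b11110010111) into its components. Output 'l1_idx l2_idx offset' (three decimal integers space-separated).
Answer: 7 4 23

Derivation:
vaddr = 1943 = 0b11110010111
  top 3 bits -> l1_idx = 7
  next 3 bits -> l2_idx = 4
  bottom 5 bits -> offset = 23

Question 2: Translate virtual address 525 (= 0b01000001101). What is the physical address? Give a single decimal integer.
Answer: 621

Derivation:
vaddr = 525 = 0b01000001101
Split: l1_idx=2, l2_idx=0, offset=13
L1[2] = 0
L2[0][0] = 19
paddr = 19 * 32 + 13 = 621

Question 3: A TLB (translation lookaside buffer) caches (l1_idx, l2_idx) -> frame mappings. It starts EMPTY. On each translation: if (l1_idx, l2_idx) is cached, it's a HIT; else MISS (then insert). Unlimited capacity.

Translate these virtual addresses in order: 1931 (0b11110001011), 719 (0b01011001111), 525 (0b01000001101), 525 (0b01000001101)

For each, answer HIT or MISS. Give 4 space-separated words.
vaddr=1931: (7,4) not in TLB -> MISS, insert
vaddr=719: (2,6) not in TLB -> MISS, insert
vaddr=525: (2,0) not in TLB -> MISS, insert
vaddr=525: (2,0) in TLB -> HIT

Answer: MISS MISS MISS HIT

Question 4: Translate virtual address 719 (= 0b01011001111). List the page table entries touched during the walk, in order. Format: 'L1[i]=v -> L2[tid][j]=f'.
vaddr = 719 = 0b01011001111
Split: l1_idx=2, l2_idx=6, offset=15

Answer: L1[2]=0 -> L2[0][6]=75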